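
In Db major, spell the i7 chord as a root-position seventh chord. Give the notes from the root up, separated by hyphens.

i7 is built on scale degree 1, which is Db in both Db major and its parallel. Building the minor-seventh chord from the parallel minor on Db: Db–Fb–Ab–Cb.

Db-Fb-Ab-Cb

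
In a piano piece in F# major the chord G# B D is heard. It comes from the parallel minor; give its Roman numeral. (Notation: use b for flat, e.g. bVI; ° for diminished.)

The root G# is the diatonic 2nd degree of F# major; the borrowing shows in the chord quality. The diatonic chord on degree 2 would be G#m (ii), but G#–B–D is the diminished chord from F# minor. As a borrowed chord it is labeled ii°.

ii°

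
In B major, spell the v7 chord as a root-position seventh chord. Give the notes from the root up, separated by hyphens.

F#-A-C#-E

v7 is built on scale degree 5, which is F# in both B major and its parallel. Stacking thirds in B minor on F# gives F#–A–C#–E.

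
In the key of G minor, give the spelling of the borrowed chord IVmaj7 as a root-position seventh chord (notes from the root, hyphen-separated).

IVmaj7 is built on scale degree 4, which is C in both G minor and its parallel. Stacking thirds in G major on C gives C–E–G–B.

C-E-G-B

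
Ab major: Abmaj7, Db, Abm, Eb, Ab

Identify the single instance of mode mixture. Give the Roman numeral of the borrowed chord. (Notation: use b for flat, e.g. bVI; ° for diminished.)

i

In Ab major the diatonic chords are Ab, Bbm, Cm, Db, Eb, Fm, Gdim. Abmaj7, Db, Eb and Ab are all diatonic. But Abm (Ab–Cb–Eb) is foreign: the diatonic I on degree 1 is Ab, whereas Abm comes from Ab minor. It is labeled i.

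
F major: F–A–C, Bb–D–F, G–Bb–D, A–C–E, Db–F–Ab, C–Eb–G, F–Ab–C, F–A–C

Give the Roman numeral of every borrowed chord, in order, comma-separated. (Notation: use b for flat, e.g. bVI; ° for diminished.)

bVI, v, i

In F major the diatonic chords are F, Gm, Am, Bb, C, Dm, Edim. F–A–C = F, Bb–D–F = Bb, G–Bb–D = Gm and A–C–E = Am are all diatonic. Db–F–Ab doesn't fit — on degree 6 F major would have Dm (vi). Db is the degree-6 chord of F minor, so it is the borrowed bVI. But C–Eb–G is foreign: the diatonic V on degree 5 is C, whereas Cm comes from F minor. It is labeled v. But F–Ab–C is foreign: the diatonic I on degree 1 is F, whereas Fm comes from F minor. It is labeled i.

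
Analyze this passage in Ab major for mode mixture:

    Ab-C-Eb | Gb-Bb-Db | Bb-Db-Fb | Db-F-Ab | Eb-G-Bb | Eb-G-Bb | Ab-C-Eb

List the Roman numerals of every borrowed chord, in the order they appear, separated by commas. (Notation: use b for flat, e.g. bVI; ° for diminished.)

In Ab major the diatonic chords are Ab, Bbm, Cm, Db, Eb, Fm, Gdim. Ab–C–Eb = Ab, Db–F–Ab = Db and Eb–G–Bb = Eb are all diatonic. Gb–Bb–Db doesn't fit — on degree 7 Ab major would have Gdim (vii°). Gb is the degree-7 chord of Ab minor, so it is the borrowed bVII. Bb–Db–Fb doesn't fit — on degree 2 Ab major would have Bbm (ii). Bbdim is the degree-2 chord of Ab minor, so it is the borrowed ii°.

bVII, ii°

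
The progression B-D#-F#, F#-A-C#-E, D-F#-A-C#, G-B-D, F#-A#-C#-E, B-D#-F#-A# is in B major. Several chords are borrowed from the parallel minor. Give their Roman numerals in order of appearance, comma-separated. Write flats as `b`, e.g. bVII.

In B major the diatonic chords are B, C#m, D#m, E, F#, G#m, A#dim. B–D#–F# = B, F#–A#–C#–E = F#7 and B–D#–F#–A# = Bmaj7 are all diatonic. F#–A–C#–E is not: scale degree 5 in B major carries F# (V). In B minor the chord on that degree is F#m7, so here it functions as v7, borrowed from the parallel minor. D–F#–A–C# is not: scale degree 3 in B major carries D#m (iii). In B minor the chord on that degree is Dmaj7, so here it functions as bIIImaj7, borrowed from the parallel minor. But G–B–D is foreign: the diatonic vi on degree 6 is G#m, whereas G comes from B minor. It is labeled bVI.

v7, bIIImaj7, bVI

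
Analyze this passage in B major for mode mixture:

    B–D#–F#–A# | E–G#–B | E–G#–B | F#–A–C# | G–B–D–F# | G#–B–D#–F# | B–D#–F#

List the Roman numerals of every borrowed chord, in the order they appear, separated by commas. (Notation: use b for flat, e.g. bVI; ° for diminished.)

v, bVImaj7

The diatonic triads in B major are B, C#m, D#m, E, F#, G#m, A#dim. B–D#–F#–A# = Bmaj7, E–G#–B = E, G#–B–D#–F# = G#m7 and B–D#–F# = B are all diatonic. F#–A–C# is not: scale degree 5 in B major carries F# (V). In B minor the chord on that degree is F#m, so here it functions as v, borrowed from the parallel minor. But G–B–D–F# is foreign: the diatonic vi on degree 6 is G#m, whereas Gmaj7 comes from B minor. It is labeled bVImaj7.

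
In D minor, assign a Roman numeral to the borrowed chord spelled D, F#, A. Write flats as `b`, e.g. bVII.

I

The root D is the diatonic 1st degree of D minor; the borrowing shows in the chord quality. D–F#–A is a major chord — the form found in D major, not the diatonic i (Dm). Borrowed into D minor it is written I.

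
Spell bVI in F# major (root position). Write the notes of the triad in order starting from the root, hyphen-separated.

D-F#-A

Scale degree 6 in F# major is D#. bVI uses the lowered form, D, taken from F# minor. Stacking thirds in F# minor on D gives D–F#–A.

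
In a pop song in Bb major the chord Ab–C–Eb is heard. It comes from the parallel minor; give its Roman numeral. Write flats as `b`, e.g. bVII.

bVII

Ab is the lowered form of scale degree 7 in Bb major (the diatonic degree 7 is A). The diatonic chord on degree 7 would be Adim (vii°), but Ab–C–Eb is the major chord from Bb minor. As a borrowed chord it is labeled bVII.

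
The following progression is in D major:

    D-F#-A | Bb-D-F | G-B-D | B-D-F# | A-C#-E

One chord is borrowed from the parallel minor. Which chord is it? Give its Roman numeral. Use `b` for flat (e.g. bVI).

bVI

In D major the diatonic chords are D, Em, F#m, G, A, Bm, C#dim. D–F#–A = D, G–B–D = G, B–D–F# = Bm and A–C#–E = A all belong to that set. Bb–D–F is not: scale degree 6 in D major carries Bm (vi). In D minor the chord on that degree is Bb, so here it functions as bVI, borrowed from the parallel minor.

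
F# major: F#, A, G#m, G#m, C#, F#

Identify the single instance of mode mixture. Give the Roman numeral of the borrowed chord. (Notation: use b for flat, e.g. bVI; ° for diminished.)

bIII

In F# major the diatonic chords are F#, G#m, A#m, B, C#, D#m, E#dim. F#, G#m and C# all belong to that set. A (A–C#–E) doesn't fit — on degree 3 F# major would have A#m (iii). A is the degree-3 chord of F# minor, so it is the borrowed bIII.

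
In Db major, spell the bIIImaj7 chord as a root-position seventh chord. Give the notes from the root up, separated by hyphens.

Fb-Ab-Cb-Eb

Scale degree 3 in Db major is F. bIIImaj7 uses the lowered form, Fb, taken from Db minor. Stacking thirds in Db minor on Fb gives Fb–Ab–Cb–Eb.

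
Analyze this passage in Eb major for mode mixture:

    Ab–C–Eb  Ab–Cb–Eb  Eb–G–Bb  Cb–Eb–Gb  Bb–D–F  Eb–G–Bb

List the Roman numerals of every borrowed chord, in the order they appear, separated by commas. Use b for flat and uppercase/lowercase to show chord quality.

iv, bVI

The diatonic triads in Eb major are Eb, Fm, Gm, Ab, Bb, Cm, Ddim. Ab–C–Eb = Ab, Eb–G–Bb = Eb and Bb–D–F = Bb all belong to that set. Ab–Cb–Eb is not: scale degree 4 in Eb major carries Ab (IV). In Eb minor the chord on that degree is Abm, so here it functions as iv, borrowed from the parallel minor. Cb–Eb–Gb is not: scale degree 6 in Eb major carries Cm (vi). In Eb minor the chord on that degree is Cb, so here it functions as bVI, borrowed from the parallel minor.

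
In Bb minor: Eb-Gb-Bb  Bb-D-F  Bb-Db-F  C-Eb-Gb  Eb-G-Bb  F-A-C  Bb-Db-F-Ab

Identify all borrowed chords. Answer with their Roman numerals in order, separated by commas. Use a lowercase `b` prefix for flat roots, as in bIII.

In Bb minor (with V from harmonic minor) the diatonic chords are Bbm, Cdim, Db, Ebm, F, Gb, Ab. Eb–Gb–Bb = Ebm, Bb–Db–F = Bbm, C–Eb–Gb = Cdim, F–A–C = F and Bb–Db–F–Ab = Bbm7 are all diatonic. But Bb–D–F is foreign: the diatonic i on degree 1 is Bbm, whereas Bb comes from Bb major. It is labeled I. But Eb–G–Bb is foreign: the diatonic iv on degree 4 is Ebm, whereas Eb comes from Bb major. It is labeled IV.

I, IV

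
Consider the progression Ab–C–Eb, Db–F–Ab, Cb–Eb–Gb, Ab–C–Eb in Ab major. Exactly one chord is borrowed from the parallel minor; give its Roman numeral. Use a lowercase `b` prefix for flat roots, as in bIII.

bIII

In Ab major the diatonic chords are Ab, Bbm, Cm, Db, Eb, Fm, Gdim. Ab–C–Eb = Ab and Db–F–Ab = Db both belong to that set. But Cb–Eb–Gb is foreign: the diatonic iii on degree 3 is Cm, whereas Cb comes from Ab minor. It is labeled bIII.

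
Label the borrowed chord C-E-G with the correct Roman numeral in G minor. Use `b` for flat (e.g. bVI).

IV

C is scale degree 4 in G minor. C–E–G is a major chord — the form found in G major, not the diatonic iv (Cm). Borrowed into G minor it is written IV.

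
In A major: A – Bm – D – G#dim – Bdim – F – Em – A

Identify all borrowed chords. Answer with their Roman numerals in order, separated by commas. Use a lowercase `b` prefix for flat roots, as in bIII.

ii°, bVI, v

In A major the diatonic chords are A, Bm, C#m, D, E, F#m, G#dim. A, Bm, D and G#dim are all diatonic. Bdim (B–D–F) is not: scale degree 2 in A major carries Bm (ii). In A minor the chord on that degree is Bdim, so here it functions as ii°, borrowed from the parallel minor. F (F–A–C) doesn't fit — on degree 6 A major would have F#m (vi). F is the degree-6 chord of A minor, so it is the borrowed bVI. Em (E–G–B) doesn't fit — on degree 5 A major would have E (V). Em is the degree-5 chord of A minor, so it is the borrowed v.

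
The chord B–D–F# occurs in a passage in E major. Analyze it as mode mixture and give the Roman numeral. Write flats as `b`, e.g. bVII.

v

The root B is the diatonic 5th degree of E major; the borrowing shows in the chord quality. The diatonic chord on degree 5 would be B (V), but B–D–F# is the minor chord from E minor. As a borrowed chord it is labeled v.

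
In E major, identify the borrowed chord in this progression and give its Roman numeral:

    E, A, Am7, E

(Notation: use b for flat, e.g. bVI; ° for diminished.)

iv7

In E major the diatonic chords are E, F#m, G#m, A, B, C#m, D#dim. E and A both belong to that set. But Am7 (A–C–E–G) is foreign: the diatonic IV on degree 4 is A, whereas Am7 comes from E minor. It is labeled iv7.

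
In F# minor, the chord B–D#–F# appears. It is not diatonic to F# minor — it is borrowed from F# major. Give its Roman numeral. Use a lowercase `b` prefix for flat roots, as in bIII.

IV

The root B is the diatonic 4th degree of F# minor; the borrowing shows in the chord quality. B–D#–F# is a major chord — the form found in F# major, not the diatonic iv (Bm). Borrowed into F# minor it is written IV.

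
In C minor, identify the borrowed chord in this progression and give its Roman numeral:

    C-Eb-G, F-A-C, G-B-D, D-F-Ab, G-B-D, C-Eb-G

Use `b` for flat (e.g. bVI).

IV

The diatonic triads in C minor (with V from harmonic minor) are Cm, Ddim, Eb, Fm, G, Ab, Bb. C–Eb–G = Cm, G–B–D = G and D–F–Ab = Ddim all belong to that set. F–A–C doesn't fit — on degree 4 C minor would have Fm (iv). F is the degree-4 chord of C major, so it is the borrowed IV.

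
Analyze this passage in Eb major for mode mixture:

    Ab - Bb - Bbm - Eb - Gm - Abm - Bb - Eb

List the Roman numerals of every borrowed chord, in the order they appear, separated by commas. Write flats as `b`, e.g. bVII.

In Eb major the diatonic chords are Eb, Fm, Gm, Ab, Bb, Cm, Ddim. Ab, Bb, Eb and Gm all belong to that set. Bbm (Bb–Db–F) doesn't fit — on degree 5 Eb major would have Bb (V). Bbm is the degree-5 chord of Eb minor, so it is the borrowed v. Abm (Ab–Cb–Eb) is not: scale degree 4 in Eb major carries Ab (IV). In Eb minor the chord on that degree is Abm, so here it functions as iv, borrowed from the parallel minor.

v, iv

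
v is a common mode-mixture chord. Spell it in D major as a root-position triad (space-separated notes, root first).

A C E

v is built on scale degree 5, which is A in both D major and its parallel. Stacking thirds in D minor on A gives A–C–E.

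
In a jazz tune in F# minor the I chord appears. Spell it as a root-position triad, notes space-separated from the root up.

F# A# C#

I is built on scale degree 1, which is F# in both F# minor and its parallel. Building the major chord from the parallel major on F#: F#–A#–C#.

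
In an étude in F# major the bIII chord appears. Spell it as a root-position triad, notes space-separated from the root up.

A C# E

The root of bIII is the lowered 3rd degree: A# becomes A. In F# minor the chord on A is A–C#–E.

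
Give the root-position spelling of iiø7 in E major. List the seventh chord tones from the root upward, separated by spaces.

F# A C E

iiø7 is built on scale degree 2, which is F# in both E major and its parallel. In E minor the chord on F# is F#–A–C–E.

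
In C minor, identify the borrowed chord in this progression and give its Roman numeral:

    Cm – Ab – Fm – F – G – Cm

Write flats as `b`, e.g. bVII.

IV

The diatonic triads in C minor (with V from harmonic minor) are Cm, Ddim, Eb, Fm, G, Ab, Bb. Cm, Ab, Fm and G all belong to that set. F (F–A–C) doesn't fit — on degree 4 C minor would have Fm (iv). F is the degree-4 chord of C major, so it is the borrowed IV.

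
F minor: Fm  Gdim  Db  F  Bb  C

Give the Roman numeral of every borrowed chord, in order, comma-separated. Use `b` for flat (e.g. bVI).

I, IV

F minor has the diatonic set Fm, Gdim, Ab, Bbm, C, Db, Eb (with V from harmonic minor). Fm, Gdim, Db and C are all diatonic. F (F–A–C) is not: scale degree 1 in F minor carries Fm (i). In F major the chord on that degree is F, so here it functions as I, borrowed from the parallel major. But Bb (Bb–D–F) is foreign: the diatonic iv on degree 4 is Bbm, whereas Bb comes from F major. It is labeled IV.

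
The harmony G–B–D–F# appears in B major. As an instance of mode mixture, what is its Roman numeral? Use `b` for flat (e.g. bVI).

In B major scale degree 6 is G#; G is its lowered form, from B minor. G–B–D–F# is a major-seventh chord — the form found in B minor, not the diatonic vi (G#m). Borrowed into B major it is written bVImaj7.

bVImaj7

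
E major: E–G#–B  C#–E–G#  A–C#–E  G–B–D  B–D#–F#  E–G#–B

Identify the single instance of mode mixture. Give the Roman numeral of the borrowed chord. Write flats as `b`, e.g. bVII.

bIII

In E major the diatonic chords are E, F#m, G#m, A, B, C#m, D#dim. E–G#–B = E, C#–E–G# = C#m, A–C#–E = A and B–D#–F# = B all belong to that set. G–B–D is not: scale degree 3 in E major carries G#m (iii). In E minor the chord on that degree is G, so here it functions as bIII, borrowed from the parallel minor.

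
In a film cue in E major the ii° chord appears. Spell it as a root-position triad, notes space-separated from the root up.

The root, F#, is scale degree 2 — the same note in E major and E minor; only the chord quality changes. Stacking thirds in E minor on F# gives F#–A–C.

F# A C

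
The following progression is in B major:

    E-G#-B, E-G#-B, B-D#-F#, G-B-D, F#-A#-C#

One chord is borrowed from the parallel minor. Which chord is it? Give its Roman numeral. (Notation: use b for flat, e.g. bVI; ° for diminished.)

bVI

In B major the diatonic chords are B, C#m, D#m, E, F#, G#m, A#dim. E–G#–B = E, B–D#–F# = B and F#–A#–C# = F# are all diatonic. G–B–D doesn't fit — on degree 6 B major would have G#m (vi). G is the degree-6 chord of B minor, so it is the borrowed bVI.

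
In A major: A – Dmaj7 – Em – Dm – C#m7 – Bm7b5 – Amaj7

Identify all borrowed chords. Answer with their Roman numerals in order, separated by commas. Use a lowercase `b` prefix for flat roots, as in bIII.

v, iv, iiø7

The diatonic triads in A major are A, Bm, C#m, D, E, F#m, G#dim. A, Dmaj7, C#m7 and Amaj7 are all diatonic. Em (E–G–B) is not: scale degree 5 in A major carries E (V). In A minor the chord on that degree is Em, so here it functions as v, borrowed from the parallel minor. Dm (D–F–A) is not: scale degree 4 in A major carries D (IV). In A minor the chord on that degree is Dm, so here it functions as iv, borrowed from the parallel minor. Bm7b5 (B–D–F–A) doesn't fit — on degree 2 A major would have Bm (ii). Bm7b5 is the degree-2 chord of A minor, so it is the borrowed iiø7.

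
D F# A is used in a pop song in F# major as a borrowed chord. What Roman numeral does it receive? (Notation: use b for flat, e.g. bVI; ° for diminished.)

bVI

The root D is the lowered 6th scale degree — diatonically F# major has D# there. The diatonic chord on degree 6 would be D#m (vi), but D–F#–A is the major chord from F# minor. As a borrowed chord it is labeled bVI.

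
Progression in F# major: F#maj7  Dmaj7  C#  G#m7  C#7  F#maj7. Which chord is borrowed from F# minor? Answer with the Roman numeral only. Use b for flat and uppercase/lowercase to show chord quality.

The diatonic triads in F# major are F#, G#m, A#m, B, C#, D#m, E#dim. F#maj7, C#, G#m7 and C#7 all belong to that set. Dmaj7 (D–F#–A–C#) is not: scale degree 6 in F# major carries D#m (vi). In F# minor the chord on that degree is Dmaj7, so here it functions as bVImaj7, borrowed from the parallel minor.

bVImaj7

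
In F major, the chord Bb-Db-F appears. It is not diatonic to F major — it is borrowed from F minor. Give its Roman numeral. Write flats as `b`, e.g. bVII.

Bb is scale degree 4 in F major. The diatonic chord on degree 4 would be Bb (IV), but Bb–Db–F is the minor chord from F minor. As a borrowed chord it is labeled iv.

iv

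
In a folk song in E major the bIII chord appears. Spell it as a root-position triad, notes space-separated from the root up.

G B D

bIII is built on the lowered scale degree 3. In E major degree 3 is G#; lowered it becomes G. Stacking thirds in E minor on G gives G–B–D.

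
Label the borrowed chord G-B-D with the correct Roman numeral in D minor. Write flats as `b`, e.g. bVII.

The root G is the diatonic 4th degree of D minor; the borrowing shows in the chord quality. The diatonic chord on degree 4 would be Gm (iv), but G–B–D is the major chord from D major. As a borrowed chord it is labeled IV.

IV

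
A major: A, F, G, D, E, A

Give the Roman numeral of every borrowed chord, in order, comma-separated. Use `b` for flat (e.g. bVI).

bVI, bVII

The diatonic triads in A major are A, Bm, C#m, D, E, F#m, G#dim. A, D and E are all diatonic. F (F–A–C) is not: scale degree 6 in A major carries F#m (vi). In A minor the chord on that degree is F, so here it functions as bVI, borrowed from the parallel minor. But G (G–B–D) is foreign: the diatonic vii° on degree 7 is G#dim, whereas G comes from A minor. It is labeled bVII.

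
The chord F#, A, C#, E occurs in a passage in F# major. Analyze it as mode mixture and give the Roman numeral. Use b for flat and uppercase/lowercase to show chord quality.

i7

F# is scale degree 1 in F# major. Diatonically F# major has F# (I) on that degree; F#–A–C#–E is instead the minor-seventh chord native to F# minor, so it takes the label i7.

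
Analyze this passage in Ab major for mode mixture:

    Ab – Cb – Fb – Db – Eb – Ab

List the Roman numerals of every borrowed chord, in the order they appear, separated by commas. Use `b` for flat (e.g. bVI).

In Ab major the diatonic chords are Ab, Bbm, Cm, Db, Eb, Fm, Gdim. Of the given chords, Ab, Db and Eb are diatonic. But Cb (Cb–Eb–Gb) is foreign: the diatonic iii on degree 3 is Cm, whereas Cb comes from Ab minor. It is labeled bIII. Fb (Fb–Ab–Cb) doesn't fit — on degree 6 Ab major would have Fm (vi). Fb is the degree-6 chord of Ab minor, so it is the borrowed bVI.

bIII, bVI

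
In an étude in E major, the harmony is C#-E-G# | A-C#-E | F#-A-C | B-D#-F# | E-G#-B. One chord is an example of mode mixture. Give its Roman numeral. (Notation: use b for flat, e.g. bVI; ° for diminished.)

ii°

In E major the diatonic chords are E, F#m, G#m, A, B, C#m, D#dim. C#–E–G# = C#m, A–C#–E = A, B–D#–F# = B and E–G#–B = E are all diatonic. F#–A–C is not: scale degree 2 in E major carries F#m (ii). In E minor the chord on that degree is F#dim, so here it functions as ii°, borrowed from the parallel minor.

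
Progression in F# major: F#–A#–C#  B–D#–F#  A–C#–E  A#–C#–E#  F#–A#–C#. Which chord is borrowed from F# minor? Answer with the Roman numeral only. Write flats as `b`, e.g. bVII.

F# major has the diatonic set F#, G#m, A#m, B, C#, D#m, E#dim. F#–A#–C# = F#, B–D#–F# = B and A#–C#–E# = A#m are all diatonic. A–C#–E is not: scale degree 3 in F# major carries A#m (iii). In F# minor the chord on that degree is A, so here it functions as bIII, borrowed from the parallel minor.

bIII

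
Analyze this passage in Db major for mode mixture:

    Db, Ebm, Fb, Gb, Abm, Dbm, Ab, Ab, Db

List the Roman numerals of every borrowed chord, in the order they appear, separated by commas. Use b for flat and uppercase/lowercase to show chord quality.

The diatonic triads in Db major are Db, Ebm, Fm, Gb, Ab, Bbm, Cdim. Of the given chords, Db, Ebm, Gb and Ab are diatonic. Fb (Fb–Ab–Cb) doesn't fit — on degree 3 Db major would have Fm (iii). Fb is the degree-3 chord of Db minor, so it is the borrowed bIII. But Abm (Ab–Cb–Eb) is foreign: the diatonic V on degree 5 is Ab, whereas Abm comes from Db minor. It is labeled v. But Dbm (Db–Fb–Ab) is foreign: the diatonic I on degree 1 is Db, whereas Dbm comes from Db minor. It is labeled i.

bIII, v, i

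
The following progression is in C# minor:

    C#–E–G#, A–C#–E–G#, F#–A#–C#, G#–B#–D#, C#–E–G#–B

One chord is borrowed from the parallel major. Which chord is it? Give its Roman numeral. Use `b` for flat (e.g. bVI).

IV

C# minor has the diatonic set C#m, D#dim, E, F#m, G#, A, B (with V from harmonic minor). Of the given chords, C#–E–G# = C#m, A–C#–E–G# = Amaj7, G#–B#–D# = G# and C#–E–G#–B = C#m7 are diatonic. But F#–A#–C# is foreign: the diatonic iv on degree 4 is F#m, whereas F# comes from C# major. It is labeled IV.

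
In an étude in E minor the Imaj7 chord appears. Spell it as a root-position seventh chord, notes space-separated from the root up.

The root, E, is scale degree 1 — the same note in E minor and E major; only the chord quality changes. Building the major-seventh chord from the parallel major on E: E–G#–B–D#.

E G# B D#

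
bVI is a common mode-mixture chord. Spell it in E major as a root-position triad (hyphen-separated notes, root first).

The root of bVI is the lowered 6th degree: C# becomes C. Building the major chord from the parallel minor on C: C–E–G.

C-E-G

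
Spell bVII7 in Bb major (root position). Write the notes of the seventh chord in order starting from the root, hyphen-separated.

Ab-C-Eb-Gb

bVII7 is built on the lowered scale degree 7. In Bb major degree 7 is A; lowered it becomes Ab. In Bb minor the chord on Ab is Ab–C–Eb–Gb.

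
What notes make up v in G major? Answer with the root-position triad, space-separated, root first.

The root, D, is scale degree 5 — the same note in G major and G minor; only the chord quality changes. Building the minor chord from the parallel minor on D: D–F–A.

D F A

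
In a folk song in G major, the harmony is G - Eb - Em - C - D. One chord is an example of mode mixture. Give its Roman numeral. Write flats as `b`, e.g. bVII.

bVI

G major has the diatonic set G, Am, Bm, C, D, Em, F#dim. Of the given chords, G, Em, C and D are diatonic. But Eb (Eb–G–Bb) is foreign: the diatonic vi on degree 6 is Em, whereas Eb comes from G minor. It is labeled bVI.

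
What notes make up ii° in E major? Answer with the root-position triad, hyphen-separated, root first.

ii° is built on scale degree 2, which is F# in both E major and its parallel. In E minor the chord on F# is F#–A–C.

F#-A-C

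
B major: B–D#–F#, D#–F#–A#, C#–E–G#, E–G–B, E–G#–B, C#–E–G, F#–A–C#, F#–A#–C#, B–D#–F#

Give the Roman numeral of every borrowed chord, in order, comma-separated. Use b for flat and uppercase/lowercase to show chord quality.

B major has the diatonic set B, C#m, D#m, E, F#, G#m, A#dim. B–D#–F# = B, D#–F#–A# = D#m, C#–E–G# = C#m, E–G#–B = E and F#–A#–C# = F# are all diatonic. E–G–B doesn't fit — on degree 4 B major would have E (IV). Em is the degree-4 chord of B minor, so it is the borrowed iv. C#–E–G is not: scale degree 2 in B major carries C#m (ii). In B minor the chord on that degree is C#dim, so here it functions as ii°, borrowed from the parallel minor. But F#–A–C# is foreign: the diatonic V on degree 5 is F#, whereas F#m comes from B minor. It is labeled v.

iv, ii°, v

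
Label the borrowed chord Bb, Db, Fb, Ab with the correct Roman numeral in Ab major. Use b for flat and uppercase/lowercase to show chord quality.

Bb is scale degree 2 in Ab major. Diatonically Ab major has Bbm (ii) on that degree; Bb–Db–Fb–Ab is instead the half-diminished-seventh chord native to Ab minor, so it takes the label iiø7.

iiø7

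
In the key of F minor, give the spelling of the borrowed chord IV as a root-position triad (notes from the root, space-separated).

Bb D F

The root, Bb, is scale degree 4 — the same note in F minor and F major; only the chord quality changes. Building the major chord from the parallel major on Bb: Bb–D–F.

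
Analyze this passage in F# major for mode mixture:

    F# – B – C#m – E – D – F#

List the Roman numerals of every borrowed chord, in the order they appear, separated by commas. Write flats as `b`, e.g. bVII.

In F# major the diatonic chords are F#, G#m, A#m, B, C#, D#m, E#dim. F# and B both belong to that set. But C#m (C#–E–G#) is foreign: the diatonic V on degree 5 is C#, whereas C#m comes from F# minor. It is labeled v. E (E–G#–B) doesn't fit — on degree 7 F# major would have E#dim (vii°). E is the degree-7 chord of F# minor, so it is the borrowed bVII. D (D–F#–A) doesn't fit — on degree 6 F# major would have D#m (vi). D is the degree-6 chord of F# minor, so it is the borrowed bVI.

v, bVII, bVI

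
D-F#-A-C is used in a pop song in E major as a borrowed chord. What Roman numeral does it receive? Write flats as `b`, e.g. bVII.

bVII7

The root D is the lowered 7th scale degree — diatonically E major has D# there. The diatonic chord on degree 7 would be D#dim (vii°), but D–F#–A–C is the dominant-seventh chord from E minor. As a borrowed chord it is labeled bVII7.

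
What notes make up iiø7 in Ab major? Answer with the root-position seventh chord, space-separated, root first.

Bb Db Fb Ab

iiø7 is built on scale degree 2, which is Bb in both Ab major and its parallel. In Ab minor the chord on Bb is Bb–Db–Fb–Ab.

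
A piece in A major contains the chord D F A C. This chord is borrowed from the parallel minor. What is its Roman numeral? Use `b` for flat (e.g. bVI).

The root D is the diatonic 4th degree of A major; the borrowing shows in the chord quality. D–F–A–C is a minor-seventh chord — the form found in A minor, not the diatonic IV (D). Borrowed into A major it is written iv7.

iv7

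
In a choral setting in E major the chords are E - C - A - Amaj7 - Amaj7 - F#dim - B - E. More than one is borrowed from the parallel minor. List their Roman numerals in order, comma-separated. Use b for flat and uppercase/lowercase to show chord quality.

E major has the diatonic set E, F#m, G#m, A, B, C#m, D#dim. Of the given chords, E, A, Amaj7 and B are diatonic. C (C–E–G) is not: scale degree 6 in E major carries C#m (vi). In E minor the chord on that degree is C, so here it functions as bVI, borrowed from the parallel minor. F#dim (F#–A–C) is not: scale degree 2 in E major carries F#m (ii). In E minor the chord on that degree is F#dim, so here it functions as ii°, borrowed from the parallel minor.

bVI, ii°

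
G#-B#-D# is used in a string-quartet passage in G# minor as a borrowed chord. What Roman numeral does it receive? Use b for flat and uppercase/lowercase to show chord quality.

The root G# is the diatonic 1st degree of G# minor; the borrowing shows in the chord quality. G#–B#–D# is a major chord — the form found in G# major, not the diatonic i (G#m). Borrowed into G# minor it is written I.

I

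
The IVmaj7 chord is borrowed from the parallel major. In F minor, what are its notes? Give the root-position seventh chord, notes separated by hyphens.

Bb-D-F-A

IVmaj7 is built on scale degree 4, which is Bb in both F minor and its parallel. In F major the chord on Bb is Bb–D–F–A.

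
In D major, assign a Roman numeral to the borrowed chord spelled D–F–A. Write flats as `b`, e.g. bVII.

The root D is the diatonic 1st degree of D major; the borrowing shows in the chord quality. The diatonic chord on degree 1 would be D (I), but D–F–A is the minor chord from D minor. As a borrowed chord it is labeled i.

i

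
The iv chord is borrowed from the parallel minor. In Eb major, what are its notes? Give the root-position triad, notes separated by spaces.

iv is built on scale degree 4, which is Ab in both Eb major and its parallel. Building the minor chord from the parallel minor on Ab: Ab–Cb–Eb.

Ab Cb Eb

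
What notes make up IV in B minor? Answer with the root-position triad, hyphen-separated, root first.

IV is built on scale degree 4, which is E in both B minor and its parallel. Building the major chord from the parallel major on E: E–G#–B.

E-G#-B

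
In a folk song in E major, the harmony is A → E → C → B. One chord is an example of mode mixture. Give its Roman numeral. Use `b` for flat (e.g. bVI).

The diatonic triads in E major are E, F#m, G#m, A, B, C#m, D#dim. Of the given chords, A, E and B are diatonic. But C (C–E–G) is foreign: the diatonic vi on degree 6 is C#m, whereas C comes from E minor. It is labeled bVI.

bVI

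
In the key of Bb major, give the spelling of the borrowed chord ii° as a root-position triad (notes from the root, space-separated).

The root, C, is scale degree 2 — the same note in Bb major and Bb minor; only the chord quality changes. Stacking thirds in Bb minor on C gives C–Eb–Gb.

C Eb Gb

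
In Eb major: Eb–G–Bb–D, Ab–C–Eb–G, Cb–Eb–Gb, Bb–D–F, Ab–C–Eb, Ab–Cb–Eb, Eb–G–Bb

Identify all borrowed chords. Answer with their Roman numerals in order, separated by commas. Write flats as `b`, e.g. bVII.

The diatonic triads in Eb major are Eb, Fm, Gm, Ab, Bb, Cm, Ddim. Eb–G–Bb–D = Ebmaj7, Ab–C–Eb–G = Abmaj7, Bb–D–F = Bb, Ab–C–Eb = Ab and Eb–G–Bb = Eb are all diatonic. Cb–Eb–Gb doesn't fit — on degree 6 Eb major would have Cm (vi). Cb is the degree-6 chord of Eb minor, so it is the borrowed bVI. But Ab–Cb–Eb is foreign: the diatonic IV on degree 4 is Ab, whereas Abm comes from Eb minor. It is labeled iv.

bVI, iv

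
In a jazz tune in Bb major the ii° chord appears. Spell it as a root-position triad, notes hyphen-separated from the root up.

ii° is built on scale degree 2, which is C in both Bb major and its parallel. Stacking thirds in Bb minor on C gives C–Eb–Gb.

C-Eb-Gb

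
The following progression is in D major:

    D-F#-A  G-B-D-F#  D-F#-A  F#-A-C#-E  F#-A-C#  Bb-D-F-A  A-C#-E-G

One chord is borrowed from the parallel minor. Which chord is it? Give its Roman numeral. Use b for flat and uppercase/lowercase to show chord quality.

bVImaj7

In D major the diatonic chords are D, Em, F#m, G, A, Bm, C#dim. D–F#–A = D, G–B–D–F# = Gmaj7, F#–A–C#–E = F#m7, F#–A–C# = F#m and A–C#–E–G = A7 all belong to that set. But Bb–D–F–A is foreign: the diatonic vi on degree 6 is Bm, whereas Bbmaj7 comes from D minor. It is labeled bVImaj7.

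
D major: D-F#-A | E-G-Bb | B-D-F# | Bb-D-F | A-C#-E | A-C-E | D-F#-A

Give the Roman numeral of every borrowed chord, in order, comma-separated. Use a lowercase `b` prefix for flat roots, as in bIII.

ii°, bVI, v

D major has the diatonic set D, Em, F#m, G, A, Bm, C#dim. D–F#–A = D, B–D–F# = Bm and A–C#–E = A all belong to that set. E–G–Bb doesn't fit — on degree 2 D major would have Em (ii). Edim is the degree-2 chord of D minor, so it is the borrowed ii°. Bb–D–F doesn't fit — on degree 6 D major would have Bm (vi). Bb is the degree-6 chord of D minor, so it is the borrowed bVI. A–C–E doesn't fit — on degree 5 D major would have A (V). Am is the degree-5 chord of D minor, so it is the borrowed v.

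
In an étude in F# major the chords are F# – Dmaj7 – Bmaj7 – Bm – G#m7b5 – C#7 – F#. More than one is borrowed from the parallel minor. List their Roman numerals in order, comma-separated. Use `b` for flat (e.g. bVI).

The diatonic triads in F# major are F#, G#m, A#m, B, C#, D#m, E#dim. F#, Bmaj7 and C#7 all belong to that set. But Dmaj7 (D–F#–A–C#) is foreign: the diatonic vi on degree 6 is D#m, whereas Dmaj7 comes from F# minor. It is labeled bVImaj7. But Bm (B–D–F#) is foreign: the diatonic IV on degree 4 is B, whereas Bm comes from F# minor. It is labeled iv. G#m7b5 (G#–B–D–F#) doesn't fit — on degree 2 F# major would have G#m (ii). G#m7b5 is the degree-2 chord of F# minor, so it is the borrowed iiø7.

bVImaj7, iv, iiø7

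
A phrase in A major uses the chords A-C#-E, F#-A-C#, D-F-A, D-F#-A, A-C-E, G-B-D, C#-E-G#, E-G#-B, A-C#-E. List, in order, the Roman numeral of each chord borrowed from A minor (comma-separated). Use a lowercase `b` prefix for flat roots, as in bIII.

The diatonic triads in A major are A, Bm, C#m, D, E, F#m, G#dim. Of the given chords, A–C#–E = A, F#–A–C# = F#m, D–F#–A = D, C#–E–G# = C#m and E–G#–B = E are diatonic. But D–F–A is foreign: the diatonic IV on degree 4 is D, whereas Dm comes from A minor. It is labeled iv. A–C–E is not: scale degree 1 in A major carries A (I). In A minor the chord on that degree is Am, so here it functions as i, borrowed from the parallel minor. But G–B–D is foreign: the diatonic vii° on degree 7 is G#dim, whereas G comes from A minor. It is labeled bVII.

iv, i, bVII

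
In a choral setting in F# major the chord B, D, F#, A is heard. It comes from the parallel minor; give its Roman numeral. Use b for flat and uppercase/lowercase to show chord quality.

iv7

B is scale degree 4 in F# major. Diatonically F# major has B (IV) on that degree; B–D–F#–A is instead the minor-seventh chord native to F# minor, so it takes the label iv7.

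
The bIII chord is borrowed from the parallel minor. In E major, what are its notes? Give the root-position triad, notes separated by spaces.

G B D

Scale degree 3 in E major is G#. bIII uses the lowered form, G, taken from E minor. Building the major chord from the parallel minor on G: G–B–D.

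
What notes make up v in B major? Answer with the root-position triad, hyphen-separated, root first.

F#-A-C#

The root, F#, is scale degree 5 — the same note in B major and B minor; only the chord quality changes. In B minor the chord on F# is F#–A–C#.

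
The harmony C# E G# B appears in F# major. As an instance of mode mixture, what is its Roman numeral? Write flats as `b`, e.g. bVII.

The root C# is the diatonic 5th degree of F# major; the borrowing shows in the chord quality. C#–E–G#–B is a minor-seventh chord — the form found in F# minor, not the diatonic V (C#). Borrowed into F# major it is written v7.

v7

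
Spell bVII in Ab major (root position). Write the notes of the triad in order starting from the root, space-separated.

Scale degree 7 in Ab major is G. bVII uses the lowered form, Gb, taken from Ab minor. In Ab minor the chord on Gb is Gb–Bb–Db.

Gb Bb Db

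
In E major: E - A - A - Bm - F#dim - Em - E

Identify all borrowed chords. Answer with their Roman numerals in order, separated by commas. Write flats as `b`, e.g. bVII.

v, ii°, i

E major has the diatonic set E, F#m, G#m, A, B, C#m, D#dim. Of the given chords, E and A are diatonic. Bm (B–D–F#) is not: scale degree 5 in E major carries B (V). In E minor the chord on that degree is Bm, so here it functions as v, borrowed from the parallel minor. F#dim (F#–A–C) is not: scale degree 2 in E major carries F#m (ii). In E minor the chord on that degree is F#dim, so here it functions as ii°, borrowed from the parallel minor. But Em (E–G–B) is foreign: the diatonic I on degree 1 is E, whereas Em comes from E minor. It is labeled i.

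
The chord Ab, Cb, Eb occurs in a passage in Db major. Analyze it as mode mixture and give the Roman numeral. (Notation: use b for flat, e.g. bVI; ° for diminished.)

v

The root Ab is the diatonic 5th degree of Db major; the borrowing shows in the chord quality. Diatonically Db major has Ab (V) on that degree; Ab–Cb–Eb is instead the minor chord native to Db minor, so it takes the label v.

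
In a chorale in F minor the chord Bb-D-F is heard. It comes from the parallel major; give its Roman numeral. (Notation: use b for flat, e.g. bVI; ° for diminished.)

IV

Bb is scale degree 4 in F minor. The diatonic chord on degree 4 would be Bbm (iv), but Bb–D–F is the major chord from F major. As a borrowed chord it is labeled IV.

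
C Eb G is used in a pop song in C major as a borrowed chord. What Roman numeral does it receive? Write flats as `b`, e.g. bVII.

i

The root C is the diatonic 1st degree of C major; the borrowing shows in the chord quality. C–Eb–G is a minor chord — the form found in C minor, not the diatonic I (C). Borrowed into C major it is written i.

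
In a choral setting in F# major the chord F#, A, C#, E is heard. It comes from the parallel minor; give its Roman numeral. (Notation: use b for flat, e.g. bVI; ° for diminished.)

i7

F# is scale degree 1 in F# major. Diatonically F# major has F# (I) on that degree; F#–A–C#–E is instead the minor-seventh chord native to F# minor, so it takes the label i7.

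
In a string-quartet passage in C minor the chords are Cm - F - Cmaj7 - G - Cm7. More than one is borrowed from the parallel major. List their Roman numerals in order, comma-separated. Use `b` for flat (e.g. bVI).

IV, Imaj7

In C minor (with V from harmonic minor) the diatonic chords are Cm, Ddim, Eb, Fm, G, Ab, Bb. Cm, G and Cm7 are all diatonic. F (F–A–C) is not: scale degree 4 in C minor carries Fm (iv). In C major the chord on that degree is F, so here it functions as IV, borrowed from the parallel major. But Cmaj7 (C–E–G–B) is foreign: the diatonic i on degree 1 is Cm, whereas Cmaj7 comes from C major. It is labeled Imaj7.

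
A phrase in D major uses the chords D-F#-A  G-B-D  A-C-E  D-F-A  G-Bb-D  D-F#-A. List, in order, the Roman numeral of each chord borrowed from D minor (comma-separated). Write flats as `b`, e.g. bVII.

v, i, iv

In D major the diatonic chords are D, Em, F#m, G, A, Bm, C#dim. Of the given chords, D–F#–A = D and G–B–D = G are diatonic. A–C–E doesn't fit — on degree 5 D major would have A (V). Am is the degree-5 chord of D minor, so it is the borrowed v. D–F–A is not: scale degree 1 in D major carries D (I). In D minor the chord on that degree is Dm, so here it functions as i, borrowed from the parallel minor. G–Bb–D is not: scale degree 4 in D major carries G (IV). In D minor the chord on that degree is Gm, so here it functions as iv, borrowed from the parallel minor.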